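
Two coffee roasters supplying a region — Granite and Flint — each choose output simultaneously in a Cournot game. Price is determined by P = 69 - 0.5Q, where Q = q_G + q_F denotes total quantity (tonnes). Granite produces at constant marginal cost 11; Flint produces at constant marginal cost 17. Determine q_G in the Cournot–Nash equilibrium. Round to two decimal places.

42.67

Granite's profit: π_G = (69 - 0.5Q)q_G - (11q_G). Setting ∂π_G/∂q_G = 0: 58 - q_G - (1/2)(q_F) = 0.
Flint's first-order condition: 52 - q_F - (1/2)(q_G) = 0.
Rearranging gives the reaction functions q_G = (58 - (1/2)q_F) and q_F = (52 - (1/2)q_G).
Solving the pair: q_G = 128/3, q_F = 92/3.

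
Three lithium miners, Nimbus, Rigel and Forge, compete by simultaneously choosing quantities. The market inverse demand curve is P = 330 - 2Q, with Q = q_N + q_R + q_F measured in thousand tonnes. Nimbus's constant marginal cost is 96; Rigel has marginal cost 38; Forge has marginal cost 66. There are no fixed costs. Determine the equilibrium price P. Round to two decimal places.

132.50

Nimbus's profit: π_N = (330 - 2Q)q_N - (96q_N). Setting ∂π_N/∂q_N = 0: 234 - 4q_N - 2(q_R + q_F) = 0.
Rigel's profit: π_R = (330 - 2Q)q_R - (38q_R). Setting ∂π_R/∂q_R = 0: 292 - 4q_R - 2(q_N + q_F) = 0.
Forge's profit: π_F = (330 - 2Q)q_F - (66q_F). Setting ∂π_F/∂q_F = 0: 264 - 4q_F - 2(q_N + q_R) = 0.
Adding the 3 conditions: 790 − 4Q − 4Q = 0, i.e. Q = 395/4.
Back-substituting: q_N = (234 − 395/2)/2 = 73/4, q_R = (292 − 395/2)/2 = 189/4, q_F = (264 − 395/2)/2 = 133/4.
Total output Q = 395/4, so price P = 330 - 2·(395/4) = 265/2.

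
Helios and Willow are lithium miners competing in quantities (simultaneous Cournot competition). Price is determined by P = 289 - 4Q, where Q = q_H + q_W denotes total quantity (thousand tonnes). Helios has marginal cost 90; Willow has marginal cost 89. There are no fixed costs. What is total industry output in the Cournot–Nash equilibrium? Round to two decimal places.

Helios's profit: π_H = (289 - 4Q)q_H - (90q_H). Setting ∂π_H/∂q_H = 0: 199 - 8q_H - 4(q_W) = 0.
Willow's first-order condition: 200 - 8q_W - 4(q_H) = 0.
Rearranging gives the reaction functions q_H = (199 - 4q_W)/8 and q_W = (200 - 4q_H)/8.
Solving the pair: q_H = 33/2, q_W = 67/4.
Total output Q = 33/2 + 67/4 = 133/4.

33.25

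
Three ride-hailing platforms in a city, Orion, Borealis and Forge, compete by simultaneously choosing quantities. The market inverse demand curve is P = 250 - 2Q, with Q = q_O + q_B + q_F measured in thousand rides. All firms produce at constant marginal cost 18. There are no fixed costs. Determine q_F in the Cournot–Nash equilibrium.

Each firm earns π_i = (250 - 2Q)q_i - 18q_i.
First-order condition (treating rivals' output as given): 232 - 4q_i - 2·Σ_{j≠i} q_j = 0.
By symmetry each firm produces the same amount; substituting Σ_{j≠i} q_j = 2q_i yields q_i = 232/8 = 29.

29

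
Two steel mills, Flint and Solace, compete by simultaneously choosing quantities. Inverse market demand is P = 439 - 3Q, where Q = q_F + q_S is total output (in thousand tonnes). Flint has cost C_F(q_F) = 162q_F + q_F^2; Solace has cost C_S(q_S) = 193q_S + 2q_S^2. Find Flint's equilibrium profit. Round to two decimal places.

3276.35

Flint's profit: π_F = (439 - 3Q)q_F - (162q_F + q_F²). Setting ∂π_F/∂q_F = 0: 277 - 8q_F - 3(q_S) = 0.
Solace's profit: π_S = (439 - 3Q)q_S - (193q_S + 2q_S²). Setting ∂π_S/∂q_S = 0: 246 - 10q_S - 3(q_F) = 0.
So q_F = (277 - 3q_S)/8 and q_S = (246 - 3q_F)/10.
Solving the pair: q_F = 28.6197, q_S = 1137/71.
Price P = 439 - 3·44.6338 = 305.0986.
Flint's profit: 305.0986·28.6197 - 162·28.6197 - 28.6197² = 3276.3531.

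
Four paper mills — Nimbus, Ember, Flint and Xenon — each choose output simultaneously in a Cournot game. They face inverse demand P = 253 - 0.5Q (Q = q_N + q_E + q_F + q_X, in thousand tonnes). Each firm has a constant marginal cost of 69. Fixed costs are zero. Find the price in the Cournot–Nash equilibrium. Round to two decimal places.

Each firm earns π_i = (253 - 0.5Q)q_i - 69q_i.
Setting ∂π_i/∂q_i = 0 with rivals' quantities fixed: 184 - q_i - (1/2)·Σ_{j≠i} q_j = 0.
With identical firms every q_j equals q_i, so Σ_{j≠i} q_j = 3q_i and 184 = (5/2)q_i, giving q_i = 368/5.
Total output Q = 1472/5, so price P = 253 - (1/2)·(1472/5) = 529/5.

105.80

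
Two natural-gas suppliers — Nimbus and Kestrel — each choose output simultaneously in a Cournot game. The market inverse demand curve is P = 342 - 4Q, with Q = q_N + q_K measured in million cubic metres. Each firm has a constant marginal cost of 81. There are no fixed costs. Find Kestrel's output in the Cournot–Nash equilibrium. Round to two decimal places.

21.75

Each firm earns π_i = (342 - 4Q)q_i - 81q_i.
First-order condition (treating rivals' output as given): 261 - 8q_i - 4q_j = 0.
By symmetry each firm produces the same amount; substituting q_j = q_i yields q_i = 261/12 = 87/4.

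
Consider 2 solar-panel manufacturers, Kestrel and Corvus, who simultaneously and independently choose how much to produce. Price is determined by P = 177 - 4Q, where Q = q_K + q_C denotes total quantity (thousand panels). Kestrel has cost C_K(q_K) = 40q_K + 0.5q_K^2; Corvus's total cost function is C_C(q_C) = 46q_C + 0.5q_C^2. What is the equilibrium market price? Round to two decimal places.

Kestrel's profit: π_K = (177 - 4Q)q_K - (40q_K + (1/2)q_K²). Setting ∂π_K/∂q_K = 0: 137 - 9q_K - 4(q_C) = 0.
Corvus's profit: π_C = (177 - 4Q)q_C - (46q_C + (1/2)q_C²). Setting ∂π_C/∂q_C = 0: 131 - 9q_C - 4(q_K) = 0.
Best responses: q_K = (137 - 4q_C)/9, q_C = (131 - 4q_K)/9.
Substituting one into the other gives q_K = 709/65 and q_C = 631/65.
Total output Q = 268/13, so price P = 177 - 4·(268/13) = 1229/13.

94.54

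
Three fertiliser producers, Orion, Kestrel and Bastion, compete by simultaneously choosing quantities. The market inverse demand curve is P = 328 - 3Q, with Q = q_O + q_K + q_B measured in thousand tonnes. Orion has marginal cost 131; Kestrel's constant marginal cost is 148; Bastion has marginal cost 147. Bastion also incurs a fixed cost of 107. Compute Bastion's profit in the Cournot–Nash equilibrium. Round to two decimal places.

467.08

Orion's profit: π_O = (328 - 3Q)q_O - (131q_O). Setting ∂π_O/∂q_O = 0: 197 - 6q_O - 3(q_K + q_B) = 0.
Kestrel's first-order condition: 180 - 6q_K - 3(q_O + q_B) = 0.
Bastion's first-order condition: 181 - 6q_B - 3(q_O + q_K) = 0.
Summing all 3 equations gives 558 − 12Q = 0, hence Q = 93/2.
Back-substituting: q_O = (197 − 279/2)/3 = 115/6, q_K = (180 − 279/2)/3 = 27/2, q_B = (181 − 279/2)/3 = 83/6.
Price P = 328 - 3·(93/2) = 377/2.
Bastion's profit: (377/2 - 147)·(83/6) - 107 = 467.0833.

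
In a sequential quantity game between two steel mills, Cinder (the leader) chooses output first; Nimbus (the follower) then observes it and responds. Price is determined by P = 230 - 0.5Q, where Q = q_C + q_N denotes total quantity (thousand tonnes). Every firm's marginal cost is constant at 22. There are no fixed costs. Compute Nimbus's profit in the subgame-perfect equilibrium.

5408

The follower Nimbus best-responds to any q_C: π_N = (230 - 0.5Q)q_N - 22q_N.
∂π_N/∂q_N = 208 - (1/2)q_C - q_N = 0 gives the reaction function q_N = (208 - (1/2)q_C).
Cinder substitutes q_N(q_C) into its own profit: π_C = q_C(230 - (1/2)q_C - (208 - (1/2)q_C)/2) - 22q_C = (126 - (1/4)q_C)q_C - 22q_C.
The leader's first-order condition 104 - (1/2)q_C = 0 yields q_C = 208.
Then q_N = (208 - (1/2)·208) = 104.
Price P = 230 - (1/2)·312 = 74.
Nimbus's profit: (74 - 22)·104 = 5408.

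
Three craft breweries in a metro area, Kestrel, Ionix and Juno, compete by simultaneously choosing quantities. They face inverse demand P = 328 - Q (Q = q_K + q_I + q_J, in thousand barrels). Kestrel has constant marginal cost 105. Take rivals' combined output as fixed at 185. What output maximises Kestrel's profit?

19

With rivals' combined output fixed at 185, Kestrel's profit is π_K = (328 - 185 - q_K)q_K - (105q_K) = (143 - q_K)q_K - (105q_K).
∂π_K/∂q_K = 38 - 2q_K = 0, so q_K = 19.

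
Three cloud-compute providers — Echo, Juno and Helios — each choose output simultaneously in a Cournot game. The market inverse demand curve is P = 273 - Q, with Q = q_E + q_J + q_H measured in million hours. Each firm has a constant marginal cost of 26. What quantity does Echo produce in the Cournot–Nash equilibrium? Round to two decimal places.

61.75

Each firm earns π_i = (273 - Q)q_i - 26q_i.
First-order condition (treating rivals' output as given): 247 - 2q_i - Σ_{j≠i} q_j = 0.
With identical firms every q_j equals q_i, so Σ_{j≠i} q_j = 2q_i and 247 = 4q_i, giving q_i = 247/4.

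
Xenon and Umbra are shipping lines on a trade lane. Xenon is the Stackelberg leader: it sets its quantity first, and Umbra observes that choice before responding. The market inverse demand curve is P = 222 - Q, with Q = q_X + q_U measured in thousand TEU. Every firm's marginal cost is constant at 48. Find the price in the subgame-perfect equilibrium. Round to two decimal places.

91.50

Solve by backward induction. Given q_X, the follower Umbra maximises π_U = (222 - q_X - q_U)q_U - 48q_U.
∂π_U/∂q_U = 174 - q_X - 2q_U = 0 gives the reaction function q_U = (174 - q_X)/2.
The leader anticipates this reaction. Substituting into P = 222 - Q gives P = 135 - (1/2)q_X, so π_X = (135 - (1/2)q_X)q_X - 48q_X.
Maximising: ∂π_X/∂q_X = 87 - q_X = 0, giving q_X = 87.
Then q_U = (174 - 87)/2 = 87/2.
Total output Q = 261/2, so price P = 222 - 261/2 = 183/2.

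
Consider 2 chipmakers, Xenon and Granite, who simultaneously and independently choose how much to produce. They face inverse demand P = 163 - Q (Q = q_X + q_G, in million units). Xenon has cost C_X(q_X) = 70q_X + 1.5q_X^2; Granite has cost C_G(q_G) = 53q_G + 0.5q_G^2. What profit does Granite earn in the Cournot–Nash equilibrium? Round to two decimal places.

Xenon's profit: π_X = (163 - Q)q_X - (70q_X + (3/2)q_X²). Setting ∂π_X/∂q_X = 0: 93 - 5q_X - (q_G) = 0.
Granite's first-order condition: 110 - 3q_G - (q_X) = 0.
Rearranging gives the reaction functions q_X = (93 - q_G)/5 and q_G = (110 - q_X)/3.
Substituting one into the other gives q_X = 169/14 and q_G = 457/14.
Price P = 163 - 313/7 = 828/7.
Granite's profit: (828/7)·(457/14) - 53·(457/14) - (1/2)(457/14)² = 1598.3342.

1598.33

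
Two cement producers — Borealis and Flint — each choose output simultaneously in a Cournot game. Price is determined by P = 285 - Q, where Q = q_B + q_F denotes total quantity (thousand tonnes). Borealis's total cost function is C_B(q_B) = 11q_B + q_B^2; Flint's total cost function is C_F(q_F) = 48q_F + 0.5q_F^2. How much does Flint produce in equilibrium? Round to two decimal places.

Borealis's profit: π_B = (285 - Q)q_B - (11q_B + q_B²). Setting ∂π_B/∂q_B = 0: 274 - 4q_B - (q_F) = 0.
Flint's profit: π_F = (285 - Q)q_F - (48q_F + (1/2)q_F²). Setting ∂π_F/∂q_F = 0: 237 - 3q_F - (q_B) = 0.
Best responses: q_B = (274 - q_F)/4, q_F = (237 - q_B)/3.
Solving the pair: q_B = 585/11, q_F = 674/11.

61.27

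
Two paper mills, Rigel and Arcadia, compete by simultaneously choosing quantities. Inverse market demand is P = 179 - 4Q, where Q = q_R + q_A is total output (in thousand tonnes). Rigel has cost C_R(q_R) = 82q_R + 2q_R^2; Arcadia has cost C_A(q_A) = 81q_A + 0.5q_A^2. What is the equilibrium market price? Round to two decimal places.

Rigel's profit: π_R = (179 - 4Q)q_R - (82q_R + 2q_R²). Setting ∂π_R/∂q_R = 0: 97 - 12q_R - 4(q_A) = 0.
Arcadia's first-order condition: 98 - 9q_A - 4(q_R) = 0.
Rearranging gives the reaction functions q_R = (97 - 4q_A)/12 and q_A = (98 - 4q_R)/9.
Substituting one into the other gives q_R = 481/92 and q_A = 197/23.
Total output Q = 1269/92, so price P = 179 - 4·(1269/92) = 123.8261.

123.83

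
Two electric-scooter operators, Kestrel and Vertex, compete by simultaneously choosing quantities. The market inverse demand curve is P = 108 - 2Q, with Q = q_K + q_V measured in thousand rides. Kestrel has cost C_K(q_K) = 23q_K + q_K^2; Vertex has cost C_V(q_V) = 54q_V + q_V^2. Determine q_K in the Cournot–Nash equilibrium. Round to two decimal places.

Kestrel's profit: π_K = (108 - 2Q)q_K - (23q_K + q_K²). Setting ∂π_K/∂q_K = 0: 85 - 6q_K - 2(q_V) = 0.
Vertex's first-order condition: 54 - 6q_V - 2(q_K) = 0.
Best responses: q_K = (85 - 2q_V)/6, q_V = (54 - 2q_K)/6.
Solving the pair: q_K = 201/16, q_V = 77/16.

12.56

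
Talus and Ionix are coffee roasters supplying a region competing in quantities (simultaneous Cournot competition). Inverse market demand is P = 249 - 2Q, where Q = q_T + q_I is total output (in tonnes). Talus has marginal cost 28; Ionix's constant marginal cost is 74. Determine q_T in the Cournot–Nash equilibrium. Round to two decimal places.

Talus's profit: π_T = (249 - 2Q)q_T - (28q_T). Setting ∂π_T/∂q_T = 0: 221 - 4q_T - 2(q_I) = 0.
Ionix's profit: π_I = (249 - 2Q)q_I - (74q_I). Setting ∂π_I/∂q_I = 0: 175 - 4q_I - 2(q_T) = 0.
Rearranging gives the reaction functions q_T = (221 - 2q_I)/4 and q_I = (175 - 2q_T)/4.
Substituting one into the other gives q_T = 89/2 and q_I = 43/2.

44.50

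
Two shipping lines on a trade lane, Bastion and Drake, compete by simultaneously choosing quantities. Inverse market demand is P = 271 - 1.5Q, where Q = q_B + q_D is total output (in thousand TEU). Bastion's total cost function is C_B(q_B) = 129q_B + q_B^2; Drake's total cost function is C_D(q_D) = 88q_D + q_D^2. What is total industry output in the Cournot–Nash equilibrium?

Bastion's profit: π_B = (271 - 1.5Q)q_B - (129q_B + q_B²). Setting ∂π_B/∂q_B = 0: 142 - 5q_B - (3/2)(q_D) = 0.
Drake's profit: π_D = (271 - 1.5Q)q_D - (88q_D + q_D²). Setting ∂π_D/∂q_D = 0: 183 - 5q_D - (3/2)(q_B) = 0.
Best responses: q_B = (142 - (3/2)q_D)/5, q_D = (183 - (3/2)q_B)/5.
Substituting one into the other gives q_B = 134/7 and q_D = 216/7.
Total output Q = 134/7 + 216/7 = 50.

50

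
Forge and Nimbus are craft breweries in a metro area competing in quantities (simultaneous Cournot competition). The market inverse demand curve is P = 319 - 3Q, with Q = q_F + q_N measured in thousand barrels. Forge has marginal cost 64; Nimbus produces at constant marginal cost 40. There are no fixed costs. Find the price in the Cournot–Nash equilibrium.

Forge's profit: π_F = (319 - 3Q)q_F - (64q_F). Setting ∂π_F/∂q_F = 0: 255 - 6q_F - 3(q_N) = 0.
Nimbus's first-order condition: 279 - 6q_N - 3(q_F) = 0.
Best responses: q_F = (255 - 3q_N)/6, q_N = (279 - 3q_F)/6.
Solving the pair: q_F = 77/3, q_N = 101/3.
Total output Q = 178/3, so price P = 319 - 3·(178/3) = 141.

141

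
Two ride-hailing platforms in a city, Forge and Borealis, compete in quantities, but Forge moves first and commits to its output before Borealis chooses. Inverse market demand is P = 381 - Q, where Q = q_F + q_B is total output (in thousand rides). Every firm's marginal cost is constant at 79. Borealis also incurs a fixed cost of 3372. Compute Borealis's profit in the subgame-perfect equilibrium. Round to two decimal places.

2328.25

The follower Borealis best-responds to any q_F: π_B = (381 - Q)q_B - 79q_B.
Setting the follower's marginal profit to zero, 302 - q_F - 2q_B = 0, i.e. q_B = (302 - q_F)/2.
Forge substitutes q_B(q_F) into its own profit: π_F = q_F(381 - q_F - (302 - q_F)/2) - 79q_F = (230 - (1/2)q_F)q_F - 79q_F.
The leader's first-order condition 151 - q_F = 0 yields q_F = 151.
Then q_B = (302 - 151)/2 = 151/2.
Price P = 381 - 453/2 = 309/2.
Borealis's profit: (309/2 - 79)·(151/2) - 3372 = 2328.2500.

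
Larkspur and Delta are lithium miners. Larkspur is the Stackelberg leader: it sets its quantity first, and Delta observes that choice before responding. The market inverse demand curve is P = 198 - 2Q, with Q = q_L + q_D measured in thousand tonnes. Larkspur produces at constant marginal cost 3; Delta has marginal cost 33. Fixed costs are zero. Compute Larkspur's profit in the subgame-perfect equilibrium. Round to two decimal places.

3164.06

The follower Delta best-responds to any q_L: π_D = (198 - 2Q)q_D - 33q_D.
∂π_D/∂q_D = 165 - 2q_L - 4q_D = 0 gives the reaction function q_D = (165 - 2q_L)/4.
The leader anticipates this reaction. Substituting into P = 198 - 2Q gives P = 231/2 - q_L, so π_L = (231/2 - q_L)q_L - 3q_L.
The leader's first-order condition 225/2 - 2q_L = 0 yields q_L = 225/4.
Then q_D = (165 - 2·(225/4))/4 = 105/8.
Price P = 198 - 2·(555/8) = 237/4.
Larkspur's profit: (237/4 - 3)·(225/4) = 3164.0625.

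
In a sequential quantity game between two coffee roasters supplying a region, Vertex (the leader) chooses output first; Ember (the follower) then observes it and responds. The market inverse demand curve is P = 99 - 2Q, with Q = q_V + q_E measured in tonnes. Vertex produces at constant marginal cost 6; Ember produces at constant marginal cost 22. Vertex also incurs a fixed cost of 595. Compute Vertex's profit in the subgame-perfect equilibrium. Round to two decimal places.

Solve by backward induction. Given q_V, the follower Ember maximises π_E = (99 - 2q_V - 2q_E)q_E - 22q_E.
∂π_E/∂q_E = 77 - 2q_V - 4q_E = 0 gives the reaction function q_E = (77 - 2q_V)/4.
The leader anticipates this reaction. Substituting into P = 99 - 2Q gives P = 121/2 - q_V, so π_V = (121/2 - q_V)q_V - 6q_V.
Leader FOC: 109/2 - 2q_V = 0, so q_V = 109/4.
Then q_E = (77 - 2·(109/4))/4 = 45/8.
Price P = 99 - 2·(263/8) = 133/4.
Vertex's profit: (133/4 - 6)·(109/4) - 595 = 147.5625.

147.56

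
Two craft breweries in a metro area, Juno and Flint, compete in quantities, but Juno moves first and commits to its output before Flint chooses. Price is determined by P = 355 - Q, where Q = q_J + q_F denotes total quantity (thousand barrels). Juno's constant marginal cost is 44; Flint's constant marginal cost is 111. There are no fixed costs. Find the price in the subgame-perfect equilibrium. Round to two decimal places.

138.50

Solve by backward induction. Given q_J, the follower Flint maximises π_F = (355 - q_J - q_F)q_F - 111q_F.
∂π_F/∂q_F = 244 - q_J - 2q_F = 0 gives the reaction function q_F = (244 - q_J)/2.
Juno substitutes q_F(q_J) into its own profit: π_J = q_J(355 - q_J - (244 - q_J)/2) - 44q_J = (233 - (1/2)q_J)q_J - 44q_J.
Maximising: ∂π_J/∂q_J = 189 - q_J = 0, giving q_J = 189.
Then q_F = (244 - 189)/2 = 55/2.
Total output Q = 433/2, so price P = 355 - 433/2 = 277/2.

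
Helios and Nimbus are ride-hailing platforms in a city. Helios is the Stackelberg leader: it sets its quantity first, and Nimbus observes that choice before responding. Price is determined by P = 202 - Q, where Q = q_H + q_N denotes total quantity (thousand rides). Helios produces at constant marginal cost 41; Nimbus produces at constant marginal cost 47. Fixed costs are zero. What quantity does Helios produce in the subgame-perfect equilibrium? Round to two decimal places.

83.50

Solve by backward induction. Given q_H, the follower Nimbus maximises π_N = (202 - q_H - q_N)q_N - 47q_N.
Follower FOC: 155 - q_H - 2q_N = 0, so q_N(q_H) = (155 - q_H)/2.
The leader anticipates this reaction. Substituting into P = 202 - Q gives P = 249/2 - (1/2)q_H, so π_H = (249/2 - (1/2)q_H)q_H - 41q_H.
The leader's first-order condition 167/2 - q_H = 0 yields q_H = 167/2.
Then q_N = (155 - 167/2)/2 = 143/4.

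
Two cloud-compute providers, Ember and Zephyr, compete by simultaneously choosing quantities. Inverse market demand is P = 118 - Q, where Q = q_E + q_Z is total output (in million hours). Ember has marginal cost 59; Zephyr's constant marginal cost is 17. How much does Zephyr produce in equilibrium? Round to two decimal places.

47.67

Ember's profit: π_E = (118 - Q)q_E - (59q_E). Setting ∂π_E/∂q_E = 0: 59 - 2q_E - (q_Z) = 0.
Zephyr's profit: π_Z = (118 - Q)q_Z - (17q_Z). Setting ∂π_Z/∂q_Z = 0: 101 - 2q_Z - (q_E) = 0.
Best responses: q_E = (59 - q_Z)/2, q_Z = (101 - q_E)/2.
Solving the pair: q_E = 17/3, q_Z = 143/3.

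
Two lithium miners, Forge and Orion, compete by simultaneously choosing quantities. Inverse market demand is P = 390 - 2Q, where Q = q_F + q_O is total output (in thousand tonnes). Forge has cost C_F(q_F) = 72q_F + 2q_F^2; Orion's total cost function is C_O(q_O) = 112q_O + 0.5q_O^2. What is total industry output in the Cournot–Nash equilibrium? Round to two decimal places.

Forge's profit: π_F = (390 - 2Q)q_F - (72q_F + 2q_F²). Setting ∂π_F/∂q_F = 0: 318 - 8q_F - 2(q_O) = 0.
Orion's first-order condition: 278 - 5q_O - 2(q_F) = 0.
So q_F = (318 - 2q_O)/8 and q_O = (278 - 2q_F)/5.
Solving the pair: q_F = 517/18, q_O = 397/9.
Total output Q = 517/18 + 397/9 = 437/6.

72.83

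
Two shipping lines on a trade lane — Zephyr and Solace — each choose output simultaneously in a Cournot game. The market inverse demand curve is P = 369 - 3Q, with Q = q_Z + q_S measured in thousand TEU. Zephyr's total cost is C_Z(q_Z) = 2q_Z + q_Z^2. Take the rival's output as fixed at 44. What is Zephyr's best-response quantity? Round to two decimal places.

With the rival's output fixed at 44, Zephyr's profit is π_Z = (369 - 3·44 - 3q_Z)q_Z - (2q_Z + q_Z²) = (237 - 3q_Z)q_Z - (2q_Z + q_Z²).
∂π_Z/∂q_Z = 235 - 8q_Z = 0, so q_Z = 235/8.

29.38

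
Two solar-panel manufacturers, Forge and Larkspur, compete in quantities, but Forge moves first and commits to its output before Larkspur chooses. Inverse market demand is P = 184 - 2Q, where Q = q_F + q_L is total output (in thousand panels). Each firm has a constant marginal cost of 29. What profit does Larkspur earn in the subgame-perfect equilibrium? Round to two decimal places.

750.78

The follower Larkspur best-responds to any q_F: π_L = (184 - 2Q)q_L - 29q_L.
∂π_L/∂q_L = 155 - 2q_F - 4q_L = 0 gives the reaction function q_L = (155 - 2q_F)/4.
The leader anticipates this reaction. Substituting into P = 184 - 2Q gives P = 213/2 - q_F, so π_F = (213/2 - q_F)q_F - 29q_F.
Leader FOC: 155/2 - 2q_F = 0, so q_F = 155/4.
Then q_L = (155 - 2·(155/4))/4 = 155/8.
Price P = 184 - 2·(465/8) = 271/4.
Larkspur's profit: (271/4 - 29)·(155/8) = 750.7813.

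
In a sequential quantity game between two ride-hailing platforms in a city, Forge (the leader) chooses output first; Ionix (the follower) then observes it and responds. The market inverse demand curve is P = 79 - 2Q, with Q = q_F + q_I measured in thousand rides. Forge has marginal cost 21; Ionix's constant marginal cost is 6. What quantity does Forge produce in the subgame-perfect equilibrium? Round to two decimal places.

10.75

Solve by backward induction. Given q_F, the follower Ionix maximises π_I = (79 - 2q_F - 2q_I)q_I - 6q_I.
∂π_I/∂q_I = 73 - 2q_F - 4q_I = 0 gives the reaction function q_I = (73 - 2q_F)/4.
Forge substitutes q_I(q_F) into its own profit: π_F = q_F(79 - 2q_F - (73 - 2q_F)/2) - 21q_F = (85/2 - q_F)q_F - 21q_F.
Leader FOC: 43/2 - 2q_F = 0, so q_F = 43/4.
Then q_I = (73 - 2·(43/4))/4 = 103/8.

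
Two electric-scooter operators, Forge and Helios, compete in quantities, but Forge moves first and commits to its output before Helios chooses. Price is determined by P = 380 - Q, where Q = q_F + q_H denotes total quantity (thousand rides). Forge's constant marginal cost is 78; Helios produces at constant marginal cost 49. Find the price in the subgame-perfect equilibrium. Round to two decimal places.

Solve by backward induction. Given q_F, the follower Helios maximises π_H = (380 - q_F - q_H)q_H - 49q_H.
Setting the follower's marginal profit to zero, 331 - q_F - 2q_H = 0, i.e. q_H = (331 - q_F)/2.
Forge substitutes q_H(q_F) into its own profit: π_F = q_F(380 - q_F - (331 - q_F)/2) - 78q_F = (429/2 - (1/2)q_F)q_F - 78q_F.
Leader FOC: 273/2 - q_F = 0, so q_F = 273/2.
Then q_H = (331 - 273/2)/2 = 389/4.
Total output Q = 935/4, so price P = 380 - 935/4 = 585/4.

146.25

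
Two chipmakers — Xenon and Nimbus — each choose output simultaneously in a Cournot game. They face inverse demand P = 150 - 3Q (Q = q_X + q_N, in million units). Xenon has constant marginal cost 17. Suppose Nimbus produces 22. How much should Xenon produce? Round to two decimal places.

With the rival's output fixed at 22, Xenon's profit is π_X = (150 - 3·22 - 3q_X)q_X - (17q_X) = (84 - 3q_X)q_X - (17q_X).
∂π_X/∂q_X = 67 - 6q_X = 0, so q_X = 67/6.

11.17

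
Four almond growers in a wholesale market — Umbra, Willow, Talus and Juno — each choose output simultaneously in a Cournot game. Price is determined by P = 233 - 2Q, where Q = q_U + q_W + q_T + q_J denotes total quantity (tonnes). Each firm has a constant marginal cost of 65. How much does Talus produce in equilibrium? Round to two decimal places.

Each firm earns π_i = (233 - 2Q)q_i - 65q_i.
First-order condition (treating rivals' output as given): 168 - 4q_i - 2·Σ_{j≠i} q_j = 0.
By symmetry each firm produces the same amount; substituting Σ_{j≠i} q_j = 3q_i yields q_i = 168/10 = 84/5.

16.80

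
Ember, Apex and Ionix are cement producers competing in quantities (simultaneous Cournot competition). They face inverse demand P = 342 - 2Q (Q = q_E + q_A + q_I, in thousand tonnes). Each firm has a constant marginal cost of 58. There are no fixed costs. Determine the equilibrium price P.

129

A representative firm's profit is π_i = q_i(342 - 2Q) - 58q_i.
First-order condition (treating rivals' output as given): 284 - 4q_i - 2·Σ_{j≠i} q_j = 0.
By symmetry each firm produces the same amount; substituting Σ_{j≠i} q_j = 2q_i yields q_i = 284/8 = 71/2.
Total output Q = 213/2, so price P = 342 - 2·(213/2) = 129.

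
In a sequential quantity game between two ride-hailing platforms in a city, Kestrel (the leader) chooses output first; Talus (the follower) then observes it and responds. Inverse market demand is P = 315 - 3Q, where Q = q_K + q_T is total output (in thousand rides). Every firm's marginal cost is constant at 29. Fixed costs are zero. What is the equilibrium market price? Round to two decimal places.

Solve by backward induction. Given q_K, the follower Talus maximises π_T = (315 - 3q_K - 3q_T)q_T - 29q_T.
∂π_T/∂q_T = 286 - 3q_K - 6q_T = 0 gives the reaction function q_T = (286 - 3q_K)/6.
The leader anticipates this reaction. Substituting into P = 315 - 3Q gives P = 172 - (3/2)q_K, so π_K = (172 - (3/2)q_K)q_K - 29q_K.
Maximising: ∂π_K/∂q_K = 143 - 3q_K = 0, giving q_K = 143/3.
Then q_T = (286 - 3·(143/3))/6 = 143/6.
Total output Q = 143/2, so price P = 315 - 3·(143/2) = 201/2.

100.50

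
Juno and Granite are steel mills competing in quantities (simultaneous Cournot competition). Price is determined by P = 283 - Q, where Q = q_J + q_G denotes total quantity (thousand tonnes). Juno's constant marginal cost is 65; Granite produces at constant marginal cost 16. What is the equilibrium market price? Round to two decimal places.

121.33

Juno's profit: π_J = (283 - Q)q_J - (65q_J). Setting ∂π_J/∂q_J = 0: 218 - 2q_J - (q_G) = 0.
Granite's first-order condition: 267 - 2q_G - (q_J) = 0.
Rearranging gives the reaction functions q_J = (218 - q_G)/2 and q_G = (267 - q_J)/2.
Solving the pair: q_J = 169/3, q_G = 316/3.
Total output Q = 485/3, so price P = 283 - 485/3 = 364/3.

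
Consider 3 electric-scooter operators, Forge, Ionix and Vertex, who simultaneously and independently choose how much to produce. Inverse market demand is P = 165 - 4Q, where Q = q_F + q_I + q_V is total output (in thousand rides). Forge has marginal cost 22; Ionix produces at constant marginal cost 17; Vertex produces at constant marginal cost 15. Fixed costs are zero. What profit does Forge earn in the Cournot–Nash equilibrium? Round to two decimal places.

268.14

Forge's profit: π_F = (165 - 4Q)q_F - (22q_F). Setting ∂π_F/∂q_F = 0: 143 - 8q_F - 4(q_I + q_V) = 0.
Ionix's profit: π_I = (165 - 4Q)q_I - (17q_I). Setting ∂π_I/∂q_I = 0: 148 - 8q_I - 4(q_F + q_V) = 0.
Vertex's profit: π_V = (165 - 4Q)q_V - (15q_V). Setting ∂π_V/∂q_V = 0: 150 - 8q_V - 4(q_F + q_I) = 0.
Summing all 3 equations gives 441 − 16Q = 0, hence Q = 441/16.
Back-substituting: q_F = (143 − 441/4)/4 = 131/16, q_I = (148 − 441/4)/4 = 151/16, q_V = (150 − 441/4)/4 = 159/16.
Price P = 165 - 4·(441/16) = 219/4.
Forge's profit: (219/4 - 22)·(131/16) = 268.1406.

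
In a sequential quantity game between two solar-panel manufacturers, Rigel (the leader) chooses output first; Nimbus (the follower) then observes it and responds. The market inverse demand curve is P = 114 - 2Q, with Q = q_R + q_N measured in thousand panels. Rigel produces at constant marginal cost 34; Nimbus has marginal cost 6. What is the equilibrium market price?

Solve by backward induction. Given q_R, the follower Nimbus maximises π_N = (114 - 2q_R - 2q_N)q_N - 6q_N.
∂π_N/∂q_N = 108 - 2q_R - 4q_N = 0 gives the reaction function q_N = (108 - 2q_R)/4.
The leader anticipates this reaction. Substituting into P = 114 - 2Q gives P = 60 - q_R, so π_R = (60 - q_R)q_R - 34q_R.
The leader's first-order condition 26 - 2q_R = 0 yields q_R = 13.
Then q_N = (108 - 2·13)/4 = 41/2.
Total output Q = 67/2, so price P = 114 - 2·(67/2) = 47.

47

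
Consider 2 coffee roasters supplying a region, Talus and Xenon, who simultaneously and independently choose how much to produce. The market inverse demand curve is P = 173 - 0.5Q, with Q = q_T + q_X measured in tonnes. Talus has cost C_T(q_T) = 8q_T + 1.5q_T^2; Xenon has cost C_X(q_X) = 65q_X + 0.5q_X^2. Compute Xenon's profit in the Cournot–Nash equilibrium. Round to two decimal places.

2033.72

Talus's profit: π_T = (173 - 0.5Q)q_T - (8q_T + (3/2)q_T²). Setting ∂π_T/∂q_T = 0: 165 - 4q_T - (1/2)(q_X) = 0.
Xenon's first-order condition: 108 - 2q_X - (1/2)(q_T) = 0.
So q_T = (165 - (1/2)q_X)/4 and q_X = (108 - (1/2)q_T)/2.
Solving the pair: q_T = 1104/31, q_X = 1398/31.
Price P = 173 - (1/2)·80.7097 = 132.6452.
Xenon's profit: 132.6452·(1398/31) - 65·(1398/31) - (1/2)(1398/31)² = 2033.7190.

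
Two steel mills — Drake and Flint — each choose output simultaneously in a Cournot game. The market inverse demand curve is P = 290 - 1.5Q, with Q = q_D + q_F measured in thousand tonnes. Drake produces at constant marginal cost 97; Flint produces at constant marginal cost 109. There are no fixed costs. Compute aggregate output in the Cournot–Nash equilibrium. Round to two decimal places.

83.11

Drake's profit: π_D = (290 - 1.5Q)q_D - (97q_D). Setting ∂π_D/∂q_D = 0: 193 - 3q_D - (3/2)(q_F) = 0.
Flint's first-order condition: 181 - 3q_F - (3/2)(q_D) = 0.
Rearranging gives the reaction functions q_D = (193 - (3/2)q_F)/3 and q_F = (181 - (3/2)q_D)/3.
Substituting one into the other gives q_D = 410/9 and q_F = 338/9.
Total output Q = 410/9 + 338/9 = 748/9.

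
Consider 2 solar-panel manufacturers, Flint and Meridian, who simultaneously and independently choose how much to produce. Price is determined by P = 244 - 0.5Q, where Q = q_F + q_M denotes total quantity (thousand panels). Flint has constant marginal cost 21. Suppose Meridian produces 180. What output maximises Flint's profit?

With the rival's output fixed at 180, Flint's profit is π_F = (244 - (1/2)·180 - (1/2)q_F)q_F - (21q_F) = (154 - (1/2)q_F)q_F - (21q_F).
∂π_F/∂q_F = 133 - q_F = 0, so q_F = 133.

133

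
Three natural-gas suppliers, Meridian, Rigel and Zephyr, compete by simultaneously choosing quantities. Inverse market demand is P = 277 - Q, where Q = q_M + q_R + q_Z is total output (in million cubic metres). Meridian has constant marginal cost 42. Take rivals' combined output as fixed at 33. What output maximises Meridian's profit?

With rivals' combined output fixed at 33, Meridian's profit is π_M = (277 - 33 - q_M)q_M - (42q_M) = (244 - q_M)q_M - (42q_M).
∂π_M/∂q_M = 202 - 2q_M = 0, so q_M = 101.

101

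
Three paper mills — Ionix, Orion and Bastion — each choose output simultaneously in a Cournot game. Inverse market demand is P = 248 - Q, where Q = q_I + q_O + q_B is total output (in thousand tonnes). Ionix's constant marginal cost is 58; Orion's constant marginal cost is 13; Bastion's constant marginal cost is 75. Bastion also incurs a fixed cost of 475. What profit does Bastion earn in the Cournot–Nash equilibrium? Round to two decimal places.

77.25

Ionix's profit: π_I = (248 - Q)q_I - (58q_I). Setting ∂π_I/∂q_I = 0: 190 - 2q_I - (q_O + q_B) = 0.
Orion's profit: π_O = (248 - Q)q_O - (13q_O). Setting ∂π_O/∂q_O = 0: 235 - 2q_O - (q_I + q_B) = 0.
Bastion's first-order condition: 173 - 2q_B - (q_I + q_O) = 0.
Adding the 3 conditions: 598 − 2Q − 2Q = 0, i.e. Q = 299/2.
Back-substituting: q_I = (190 − 299/2) = 81/2, q_O = (235 − 299/2) = 171/2, q_B = (173 − 299/2) = 47/2.
Price P = 248 - 299/2 = 197/2.
Bastion's profit: (197/2 - 75)·(47/2) - 475 = 309/4.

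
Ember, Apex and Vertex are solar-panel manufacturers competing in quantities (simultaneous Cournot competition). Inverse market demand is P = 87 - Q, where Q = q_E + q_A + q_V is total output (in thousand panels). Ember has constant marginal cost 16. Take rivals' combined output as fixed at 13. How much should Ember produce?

29

With rivals' combined output fixed at 13, Ember's profit is π_E = (87 - 13 - q_E)q_E - (16q_E) = (74 - q_E)q_E - (16q_E).
∂π_E/∂q_E = 58 - 2q_E = 0, so q_E = 29.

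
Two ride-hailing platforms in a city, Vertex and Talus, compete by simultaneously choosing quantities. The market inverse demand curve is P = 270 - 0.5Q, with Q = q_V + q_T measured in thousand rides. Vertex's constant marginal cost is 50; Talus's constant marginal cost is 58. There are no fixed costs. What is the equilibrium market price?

126

Vertex's profit: π_V = (270 - 0.5Q)q_V - (50q_V). Setting ∂π_V/∂q_V = 0: 220 - q_V - (1/2)(q_T) = 0.
Talus's first-order condition: 212 - q_T - (1/2)(q_V) = 0.
Rearranging gives the reaction functions q_V = (220 - (1/2)q_T) and q_T = (212 - (1/2)q_V).
Substituting one into the other gives q_V = 152 and q_T = 136.
Total output Q = 288, so price P = 270 - (1/2)·288 = 126.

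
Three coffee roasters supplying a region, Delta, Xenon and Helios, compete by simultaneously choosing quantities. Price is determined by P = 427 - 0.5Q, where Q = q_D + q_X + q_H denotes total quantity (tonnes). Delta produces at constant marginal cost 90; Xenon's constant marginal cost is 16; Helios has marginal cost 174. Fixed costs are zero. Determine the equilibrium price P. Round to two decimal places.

Delta's profit: π_D = (427 - 0.5Q)q_D - (90q_D). Setting ∂π_D/∂q_D = 0: 337 - q_D - (1/2)(q_X + q_H) = 0.
Xenon's first-order condition: 411 - q_X - (1/2)(q_D + q_H) = 0.
Helios's first-order condition: 253 - q_H - (1/2)(q_D + q_X) = 0.
Adding the 3 first-order conditions: 1001 − 2Q = 0, so Q = 1001/2.
Back-substituting: q_D = (337 − 1001/4)/(1/2) = 347/2, q_X = (411 − 1001/4)/(1/2) = 643/2, q_H = (253 − 1001/4)/(1/2) = 11/2.
Total output Q = 1001/2, so price P = 427 - (1/2)·(1001/2) = 707/4.

176.75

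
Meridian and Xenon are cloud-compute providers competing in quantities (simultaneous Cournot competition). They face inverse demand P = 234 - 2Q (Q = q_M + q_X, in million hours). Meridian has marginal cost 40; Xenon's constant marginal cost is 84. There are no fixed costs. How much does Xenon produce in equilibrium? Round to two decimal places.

Meridian's profit: π_M = (234 - 2Q)q_M - (40q_M). Setting ∂π_M/∂q_M = 0: 194 - 4q_M - 2(q_X) = 0.
Xenon's profit: π_X = (234 - 2Q)q_X - (84q_X). Setting ∂π_X/∂q_X = 0: 150 - 4q_X - 2(q_M) = 0.
Best responses: q_M = (194 - 2q_X)/4, q_X = (150 - 2q_M)/4.
Substituting one into the other gives q_M = 119/3 and q_X = 53/3.

17.67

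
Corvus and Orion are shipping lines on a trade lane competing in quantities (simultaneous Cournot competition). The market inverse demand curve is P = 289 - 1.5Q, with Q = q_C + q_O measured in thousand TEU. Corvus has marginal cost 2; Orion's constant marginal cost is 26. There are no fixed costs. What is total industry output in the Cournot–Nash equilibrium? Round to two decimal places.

122.22

Corvus's profit: π_C = (289 - 1.5Q)q_C - (2q_C). Setting ∂π_C/∂q_C = 0: 287 - 3q_C - (3/2)(q_O) = 0.
Orion's first-order condition: 263 - 3q_O - (3/2)(q_C) = 0.
Rearranging gives the reaction functions q_C = (287 - (3/2)q_O)/3 and q_O = (263 - (3/2)q_C)/3.
Solving the pair: q_C = 622/9, q_O = 478/9.
Total output Q = 622/9 + 478/9 = 1100/9.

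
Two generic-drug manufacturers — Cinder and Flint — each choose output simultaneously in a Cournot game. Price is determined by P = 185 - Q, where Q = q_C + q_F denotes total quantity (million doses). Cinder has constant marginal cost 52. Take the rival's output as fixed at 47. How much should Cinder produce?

With the rival's output fixed at 47, Cinder's profit is π_C = (185 - 47 - q_C)q_C - (52q_C) = (138 - q_C)q_C - (52q_C).
∂π_C/∂q_C = 86 - 2q_C = 0, so q_C = 43.

43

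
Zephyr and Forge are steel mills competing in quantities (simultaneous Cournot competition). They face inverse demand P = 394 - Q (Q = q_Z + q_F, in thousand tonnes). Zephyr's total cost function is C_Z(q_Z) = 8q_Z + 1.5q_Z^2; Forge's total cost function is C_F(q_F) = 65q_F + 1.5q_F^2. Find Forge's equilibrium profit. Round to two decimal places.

6879.69

Zephyr's profit: π_Z = (394 - Q)q_Z - (8q_Z + (3/2)q_Z²). Setting ∂π_Z/∂q_Z = 0: 386 - 5q_Z - (q_F) = 0.
Forge's first-order condition: 329 - 5q_F - (q_Z) = 0.
So q_Z = (386 - q_F)/5 and q_F = (329 - q_Z)/5.
Solving the pair: q_Z = 1601/24, q_F = 1259/24.
Price P = 394 - 715/6 = 1649/6.
Forge's profit: (1649/6)·(1259/24) - 65·(1259/24) - (3/2)(1259/24)² = 6879.6918.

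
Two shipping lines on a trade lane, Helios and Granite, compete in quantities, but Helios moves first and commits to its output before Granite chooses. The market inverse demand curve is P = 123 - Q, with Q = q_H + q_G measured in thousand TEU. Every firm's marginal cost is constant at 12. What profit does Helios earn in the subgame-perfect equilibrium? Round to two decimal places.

The follower Granite best-responds to any q_H: π_G = (123 - Q)q_G - 12q_G.
∂π_G/∂q_G = 111 - q_H - 2q_G = 0 gives the reaction function q_G = (111 - q_H)/2.
The leader anticipates this reaction. Substituting into P = 123 - Q gives P = 135/2 - (1/2)q_H, so π_H = (135/2 - (1/2)q_H)q_H - 12q_H.
Maximising: ∂π_H/∂q_H = 111/2 - q_H = 0, giving q_H = 111/2.
Then q_G = (111 - 111/2)/2 = 111/4.
Price P = 123 - 333/4 = 159/4.
Helios's profit: (159/4 - 12)·(111/2) = 1540.1250.

1540.13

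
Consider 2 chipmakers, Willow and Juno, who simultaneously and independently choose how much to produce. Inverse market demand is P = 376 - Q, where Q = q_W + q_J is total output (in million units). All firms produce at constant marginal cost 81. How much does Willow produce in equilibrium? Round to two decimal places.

A representative firm's profit is π_i = q_i(376 - Q) - 81q_i.
First-order condition (treating rivals' output as given): 295 - 2q_i - q_j = 0.
By symmetry each firm produces the same amount; substituting q_j = q_i yields q_i = 295/3.

98.33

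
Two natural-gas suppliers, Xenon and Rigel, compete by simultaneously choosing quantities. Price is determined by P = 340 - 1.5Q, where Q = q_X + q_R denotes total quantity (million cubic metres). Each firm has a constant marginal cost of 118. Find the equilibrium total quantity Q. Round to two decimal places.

98.67

A representative firm's profit is π_i = q_i(340 - 1.5Q) - 118q_i.
Setting ∂π_i/∂q_i = 0 with rivals' quantities fixed: 222 - 3q_i - (3/2)q_j = 0.
By symmetry each firm produces the same amount; substituting q_j = q_i yields q_i = 222/(9/2) = 148/3.
Total output Q = 148/3 + 148/3 = 296/3.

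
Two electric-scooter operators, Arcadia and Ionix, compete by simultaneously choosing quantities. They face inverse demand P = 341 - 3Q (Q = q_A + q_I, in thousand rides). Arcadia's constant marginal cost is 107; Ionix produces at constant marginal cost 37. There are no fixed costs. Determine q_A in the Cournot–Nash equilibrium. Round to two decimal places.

Arcadia's profit: π_A = (341 - 3Q)q_A - (107q_A). Setting ∂π_A/∂q_A = 0: 234 - 6q_A - 3(q_I) = 0.
Ionix's first-order condition: 304 - 6q_I - 3(q_A) = 0.
Best responses: q_A = (234 - 3q_I)/6, q_I = (304 - 3q_A)/6.
Solving the pair: q_A = 164/9, q_I = 374/9.

18.22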